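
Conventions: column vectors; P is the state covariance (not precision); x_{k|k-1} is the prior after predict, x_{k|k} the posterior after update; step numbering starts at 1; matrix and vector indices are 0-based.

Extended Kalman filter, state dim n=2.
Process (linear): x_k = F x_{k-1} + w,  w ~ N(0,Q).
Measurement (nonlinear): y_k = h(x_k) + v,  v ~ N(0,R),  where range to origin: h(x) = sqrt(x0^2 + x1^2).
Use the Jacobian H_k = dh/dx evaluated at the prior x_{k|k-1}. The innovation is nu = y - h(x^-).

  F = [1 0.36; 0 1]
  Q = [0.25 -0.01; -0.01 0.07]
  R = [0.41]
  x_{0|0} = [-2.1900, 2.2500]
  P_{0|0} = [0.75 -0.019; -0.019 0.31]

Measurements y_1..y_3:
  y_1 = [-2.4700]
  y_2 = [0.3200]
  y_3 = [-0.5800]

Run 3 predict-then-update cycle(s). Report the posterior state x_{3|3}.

step 1: x^-=[-1.3800, 2.2500]  P^-=[1.0265 0.0826; 0.0826 0.3800]  H_jac=[-0.5228 0.8524]  S=[0.8931]  K=[-0.5221; 0.3143]  nu=[-5.1095]  x^+=[1.2876, 0.6439]  P^+=[0.7831 0.2292; 0.2292 0.2918]
step 2: x^-=[1.5194, 0.6439]  P^-=[1.2359 0.3242; 0.3242 0.3618]  H_jac=[0.9207 0.3902]  S=[1.7457]  K=[0.7243; 0.2518]  nu=[-1.3302]  x^+=[0.5560, 0.3089]  P^+=[0.3201 0.0058; 0.0058 0.2510]
step 3: x^-=[0.6671, 0.3089]  P^-=[0.6068 0.0861; 0.0861 0.3210]  H_jac=[0.9075 0.4201]  S=[1.0320]  K=[0.5686; 0.2064]  nu=[-1.3152]  x^+=[-0.0807, 0.0374]  P^+=[0.2731 -0.0350; -0.0350 0.2771]

x_post = [-0.0807, 0.0374]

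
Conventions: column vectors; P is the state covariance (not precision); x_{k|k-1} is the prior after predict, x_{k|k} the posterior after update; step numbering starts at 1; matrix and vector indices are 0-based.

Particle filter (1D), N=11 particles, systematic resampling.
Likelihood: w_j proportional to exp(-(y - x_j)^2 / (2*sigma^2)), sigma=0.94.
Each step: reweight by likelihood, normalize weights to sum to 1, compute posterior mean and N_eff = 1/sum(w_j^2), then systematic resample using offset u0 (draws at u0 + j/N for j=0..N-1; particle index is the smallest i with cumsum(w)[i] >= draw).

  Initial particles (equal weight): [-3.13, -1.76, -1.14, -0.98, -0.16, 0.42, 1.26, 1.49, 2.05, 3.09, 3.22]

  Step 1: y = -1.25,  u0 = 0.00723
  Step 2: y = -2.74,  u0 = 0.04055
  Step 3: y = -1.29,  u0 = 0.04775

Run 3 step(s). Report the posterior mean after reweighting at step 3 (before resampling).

step 1: w=[0.0365, 0.2325, 0.2675, 0.2585, 0.1375, 0.0556, 0.0076, 0.0038, 0.0006, 0.0000, 0.0000]  mean=-1.0636  Neff=4.6341  idx=[0, 1, 1, 2, 2, 2, 3, 3, 3, 4, 4]
step 2: w=[0.2739, 0.1734, 0.1734, 0.0701, 0.0701, 0.0701, 0.0517, 0.0517, 0.0517, 0.0069, 0.0069]  mean=-1.8617  Neff=6.3287  idx=[0, 0, 0, 1, 1, 2, 2, 3, 5, 6, 8]
step 3: w=[0.0188, 0.0188, 0.0188, 0.1126, 0.1126, 0.1126, 0.1126, 0.1259, 0.1259, 0.1208, 0.1208]  mean=-1.4926  Neff=8.8785  idx=[2, 3, 4, 5, 6, 6, 7, 8, 9, 9, 10]

post_mean = -1.4926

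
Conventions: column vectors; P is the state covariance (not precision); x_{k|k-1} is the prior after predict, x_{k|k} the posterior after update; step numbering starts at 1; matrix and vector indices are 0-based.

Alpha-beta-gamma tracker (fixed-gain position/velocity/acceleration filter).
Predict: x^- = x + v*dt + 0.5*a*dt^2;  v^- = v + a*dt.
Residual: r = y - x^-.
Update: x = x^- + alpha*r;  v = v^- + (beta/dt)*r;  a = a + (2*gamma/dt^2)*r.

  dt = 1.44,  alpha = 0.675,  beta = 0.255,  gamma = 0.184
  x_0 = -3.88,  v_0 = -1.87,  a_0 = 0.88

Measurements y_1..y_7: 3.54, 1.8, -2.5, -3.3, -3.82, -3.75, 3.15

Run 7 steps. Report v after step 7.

step 1: x_pred=-5.6604  r=9.2004  x^+=0.5499  v^+=1.0264  a^+=2.5128
step 2: x_pred=4.6332  r=-2.8332  x^+=2.7208  v^+=4.1431  a^+=2.0100
step 3: x_pred=10.7709  r=-13.2709  x^+=1.8130  v^+=4.6875  a^+=-0.3452
step 4: x_pred=8.2051  r=-11.5051  x^+=0.4392  v^+=2.1530  a^+=-2.3870
step 5: x_pred=1.0647  r=-4.8847  x^+=-2.2325  v^+=-2.1492  a^+=-3.2539
step 6: x_pred=-8.7010  r=4.9510  x^+=-5.3591  v^+=-5.9581  a^+=-2.3752
step 7: x_pred=-16.4013  r=19.5513  x^+=-3.2042  v^+=-5.9162  a^+=1.0945

v_post = -5.9162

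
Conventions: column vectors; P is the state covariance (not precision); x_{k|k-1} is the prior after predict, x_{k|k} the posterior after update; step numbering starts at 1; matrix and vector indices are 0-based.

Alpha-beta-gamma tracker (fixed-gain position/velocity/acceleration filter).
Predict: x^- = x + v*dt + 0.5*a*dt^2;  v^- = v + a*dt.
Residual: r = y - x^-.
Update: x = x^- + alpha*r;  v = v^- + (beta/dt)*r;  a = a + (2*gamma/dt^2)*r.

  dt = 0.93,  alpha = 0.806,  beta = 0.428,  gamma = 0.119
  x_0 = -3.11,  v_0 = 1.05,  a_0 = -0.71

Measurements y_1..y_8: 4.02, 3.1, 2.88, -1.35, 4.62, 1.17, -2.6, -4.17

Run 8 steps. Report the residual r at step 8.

step 1: x_pred=-2.4405  r=6.4605  x^+=2.7667  v^+=3.3629  a^+=1.0678
step 2: x_pred=6.3560  r=-3.2560  x^+=3.7317  v^+=2.8575  a^+=0.1718
step 3: x_pred=6.4635  r=-3.5835  x^+=3.5752  v^+=1.3682  a^+=-0.8143
step 4: x_pred=4.4955  r=-5.8455  x^+=-0.2160  v^+=-2.0793  a^+=-2.4228
step 5: x_pred=-3.1974  r=7.8174  x^+=3.1034  v^+=-0.7348  a^+=-0.2716
step 6: x_pred=2.3026  r=-1.1326  x^+=1.3897  v^+=-1.5086  a^+=-0.5833
step 7: x_pred=-0.2655  r=-2.3345  x^+=-2.1471  v^+=-3.1254  a^+=-1.2257
step 8: x_pred=-5.5838  r=1.4138  x^+=-4.4443  v^+=-3.6147  a^+=-0.8366

resid = 1.4138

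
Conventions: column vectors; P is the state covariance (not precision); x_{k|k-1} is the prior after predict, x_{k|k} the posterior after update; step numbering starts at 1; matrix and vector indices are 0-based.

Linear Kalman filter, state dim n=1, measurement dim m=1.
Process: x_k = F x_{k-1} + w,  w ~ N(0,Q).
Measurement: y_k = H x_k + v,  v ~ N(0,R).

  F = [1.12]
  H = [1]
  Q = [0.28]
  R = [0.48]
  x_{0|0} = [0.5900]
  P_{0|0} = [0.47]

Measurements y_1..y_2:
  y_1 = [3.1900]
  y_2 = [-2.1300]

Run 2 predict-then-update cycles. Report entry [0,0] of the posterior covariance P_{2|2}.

step 1: x^-=[0.6608]  P^-=[0.8696]  S=[1.3496]  K=[0.6443]  nu=[2.5292]  x^+=[2.2904]  P^+=[0.3093]
step 2: x^-=[2.5653]  P^-=[0.6680]  S=[1.1480]  K=[0.5819]  nu=[-4.6953]  x^+=[-0.1667]  P^+=[0.2793]

P_post[0,0] = 0.2793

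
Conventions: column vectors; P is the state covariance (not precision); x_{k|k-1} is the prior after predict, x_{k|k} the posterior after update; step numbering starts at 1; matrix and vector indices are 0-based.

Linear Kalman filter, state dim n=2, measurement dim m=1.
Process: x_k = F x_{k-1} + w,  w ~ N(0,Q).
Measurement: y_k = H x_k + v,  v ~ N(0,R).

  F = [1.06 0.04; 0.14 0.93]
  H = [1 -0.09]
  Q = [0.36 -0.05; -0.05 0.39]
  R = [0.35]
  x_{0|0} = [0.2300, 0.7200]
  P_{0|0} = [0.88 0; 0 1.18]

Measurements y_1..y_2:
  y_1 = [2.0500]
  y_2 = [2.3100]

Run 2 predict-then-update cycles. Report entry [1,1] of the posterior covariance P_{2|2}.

step 1: x^-=[0.2726, 0.7018]  P^-=[1.3507 0.1245; 0.1245 1.4278]  S=[1.6898]  K=[0.7927; -0.0024]  nu=[1.8406]  x^+=[1.7315, 0.6974]  P^+=[0.2889 0.1277; 0.1277 1.4278]
step 2: x^-=[1.8633, 0.8910]  P^-=[0.6977 0.1726; 0.1726 1.6638]  S=[1.0302]  K=[0.6622; 0.0222]  nu=[0.5269]  x^+=[2.2122, 0.9027]  P^+=[0.2460 0.1575; 0.1575 1.6633]

P_post[1,1] = 1.6633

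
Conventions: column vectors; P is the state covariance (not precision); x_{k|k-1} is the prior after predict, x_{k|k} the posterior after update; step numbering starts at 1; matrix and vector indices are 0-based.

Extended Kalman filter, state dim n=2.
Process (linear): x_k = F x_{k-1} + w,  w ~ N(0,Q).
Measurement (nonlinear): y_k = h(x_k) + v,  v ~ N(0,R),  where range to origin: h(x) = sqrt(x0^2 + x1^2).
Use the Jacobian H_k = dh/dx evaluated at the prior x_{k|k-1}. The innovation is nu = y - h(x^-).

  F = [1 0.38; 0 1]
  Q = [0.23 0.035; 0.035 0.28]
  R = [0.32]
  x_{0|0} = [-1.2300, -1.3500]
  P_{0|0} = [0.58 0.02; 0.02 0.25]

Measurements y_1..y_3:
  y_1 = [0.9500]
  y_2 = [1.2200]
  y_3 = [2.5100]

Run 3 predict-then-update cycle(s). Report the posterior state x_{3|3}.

step 1: x^-=[-1.7430, -1.3500]  P^-=[0.8613 0.1500; 0.1500 0.5300]  H_jac=[-0.7906 -0.6123]  S=[1.2023]  K=[-0.6428; -0.3686]  nu=[-1.2547]  x^+=[-0.9366, -0.8876]  P^+=[0.3646 -0.1348; -0.1348 0.3667]
step 2: x^-=[-1.2738, -0.8876]  P^-=[0.5451 0.0395; 0.0395 0.6467]  H_jac=[-0.8205 -0.5717]  S=[0.9353]  K=[-0.5023; -0.4299]  nu=[-0.3326]  x^+=[-1.1068, -0.7446]  P^+=[0.3091 -0.1625; -0.1625 0.4738]
step 3: x^-=[-1.3897, -0.7446]  P^-=[0.4840 0.0526; 0.0526 0.7538]  H_jac=[-0.8815 -0.4723]  S=[0.9080]  K=[-0.4972; -0.4431]  nu=[0.9333]  x^+=[-1.8539, -1.1582]  P^+=[0.2595 -0.1475; -0.1475 0.5755]

x_post = [-1.8539, -1.1582]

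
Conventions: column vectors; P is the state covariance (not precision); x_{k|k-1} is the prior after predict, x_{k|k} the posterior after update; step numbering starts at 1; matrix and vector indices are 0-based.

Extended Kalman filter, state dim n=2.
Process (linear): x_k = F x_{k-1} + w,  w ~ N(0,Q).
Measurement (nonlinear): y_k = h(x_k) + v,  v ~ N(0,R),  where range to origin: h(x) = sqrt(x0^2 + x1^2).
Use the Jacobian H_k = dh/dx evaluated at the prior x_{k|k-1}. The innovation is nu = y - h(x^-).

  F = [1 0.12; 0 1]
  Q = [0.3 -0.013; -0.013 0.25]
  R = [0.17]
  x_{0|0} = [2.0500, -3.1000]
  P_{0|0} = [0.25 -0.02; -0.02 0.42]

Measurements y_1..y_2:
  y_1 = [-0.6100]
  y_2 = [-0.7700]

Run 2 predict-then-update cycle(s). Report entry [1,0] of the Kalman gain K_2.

step 1: x^-=[1.6780, -3.1000]  P^-=[0.5512 0.0174; 0.0174 0.6700]  H_jac=[0.4760 -0.8794]  S=[0.7985]  K=[0.3095; -0.7275]  nu=[-4.1350]  x^+=[0.3984, -0.0917]  P^+=[0.4748 0.1972; 0.1972 0.2474]
step 2: x^-=[0.3874, -0.0917]  P^-=[0.8257 0.2139; 0.2139 0.4974]  H_jac=[0.9731 -0.2304]  S=[0.8823]  K=[0.8547; 0.1060]  nu=[-1.1681]  x^+=[-0.6110, -0.2155]  P^+=[0.1810 0.1339; 0.1339 0.4875]

K[1,0] = 0.1060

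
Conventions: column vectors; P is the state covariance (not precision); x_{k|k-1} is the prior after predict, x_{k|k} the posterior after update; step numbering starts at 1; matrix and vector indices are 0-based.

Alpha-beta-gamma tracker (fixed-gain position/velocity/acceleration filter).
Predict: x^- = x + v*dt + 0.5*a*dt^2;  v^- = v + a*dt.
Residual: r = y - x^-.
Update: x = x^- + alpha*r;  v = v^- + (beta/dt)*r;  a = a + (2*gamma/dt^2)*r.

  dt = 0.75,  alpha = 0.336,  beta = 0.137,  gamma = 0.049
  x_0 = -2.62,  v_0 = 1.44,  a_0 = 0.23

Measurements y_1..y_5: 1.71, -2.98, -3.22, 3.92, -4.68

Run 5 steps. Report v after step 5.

step 1: x_pred=-1.4753  r=3.1853  x^+=-0.4050  v^+=2.1944  a^+=0.7850
step 2: x_pred=1.4615  r=-4.4415  x^+=-0.0309  v^+=1.9718  a^+=0.0111
step 3: x_pred=1.4511  r=-4.6711  x^+=-0.1184  v^+=1.1269  a^+=-0.8027
step 4: x_pred=0.5010  r=3.4190  x^+=1.6498  v^+=1.1494  a^+=-0.2070
step 5: x_pred=2.4536  r=-7.1336  x^+=0.0567  v^+=-0.3089  a^+=-1.4498

v_post = -0.3089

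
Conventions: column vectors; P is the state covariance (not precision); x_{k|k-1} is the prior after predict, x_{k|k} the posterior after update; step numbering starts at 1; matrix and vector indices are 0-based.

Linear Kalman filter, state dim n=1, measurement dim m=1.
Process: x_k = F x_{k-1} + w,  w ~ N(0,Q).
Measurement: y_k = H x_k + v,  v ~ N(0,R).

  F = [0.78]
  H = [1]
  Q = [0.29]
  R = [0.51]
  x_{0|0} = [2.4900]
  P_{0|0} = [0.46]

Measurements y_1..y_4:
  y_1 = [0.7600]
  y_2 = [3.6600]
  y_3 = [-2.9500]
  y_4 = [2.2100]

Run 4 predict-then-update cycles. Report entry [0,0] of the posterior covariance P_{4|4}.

P_post[0,0] = 0.2342

step 1: x^-=[1.9422]  P^-=[0.5699]  S=[1.0799]  K=[0.5277]  nu=[-1.1822]  x^+=[1.3183]  P^+=[0.2691]
step 2: x^-=[1.0283]  P^-=[0.4537]  S=[0.9637]  K=[0.4708]  nu=[2.6317]  x^+=[2.2673]  P^+=[0.2401]
step 3: x^-=[1.7685]  P^-=[0.4361]  S=[0.9461]  K=[0.4609]  nu=[-4.7185]  x^+=[-0.4064]  P^+=[0.2351]
step 4: x^-=[-0.3170]  P^-=[0.4330]  S=[0.9430]  K=[0.4592]  nu=[2.5270]  x^+=[0.8434]  P^+=[0.2342]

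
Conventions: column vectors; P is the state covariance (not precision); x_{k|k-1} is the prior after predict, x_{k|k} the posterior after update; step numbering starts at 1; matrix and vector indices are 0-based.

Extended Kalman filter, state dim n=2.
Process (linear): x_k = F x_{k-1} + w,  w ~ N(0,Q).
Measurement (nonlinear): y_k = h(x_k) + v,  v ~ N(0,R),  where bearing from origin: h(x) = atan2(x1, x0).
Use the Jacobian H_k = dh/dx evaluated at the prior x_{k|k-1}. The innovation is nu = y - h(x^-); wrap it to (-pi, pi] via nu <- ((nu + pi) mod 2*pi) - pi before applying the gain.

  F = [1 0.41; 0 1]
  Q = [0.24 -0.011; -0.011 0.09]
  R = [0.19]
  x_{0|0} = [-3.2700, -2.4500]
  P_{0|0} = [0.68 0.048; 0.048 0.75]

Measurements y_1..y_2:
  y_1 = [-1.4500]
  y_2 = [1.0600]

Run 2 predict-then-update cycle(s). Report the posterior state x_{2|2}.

x_post = [-5.8826, -2.2036]

step 1: x^-=[-4.2745, -2.4500]  P^-=[1.0854 0.3445; 0.3445 0.8400]  H_jac=[0.1009 -0.1761]  S=[0.2149]  K=[0.2275; -0.5266]  nu=[1.1711]  x^+=[-4.0080, -3.0667]  P^+=[1.0743 0.3702; 0.3702 0.7804]
step 2: x^-=[-5.2654, -3.0667]  P^-=[1.7491 0.6792; 0.6792 0.8704]  H_jac=[0.0826 -0.1418]  S=[0.2035]  K=[0.2366; -0.3308]  nu=[-2.6090]  x^+=[-5.8826, -2.2036]  P^+=[1.7377 0.6951; 0.6951 0.8481]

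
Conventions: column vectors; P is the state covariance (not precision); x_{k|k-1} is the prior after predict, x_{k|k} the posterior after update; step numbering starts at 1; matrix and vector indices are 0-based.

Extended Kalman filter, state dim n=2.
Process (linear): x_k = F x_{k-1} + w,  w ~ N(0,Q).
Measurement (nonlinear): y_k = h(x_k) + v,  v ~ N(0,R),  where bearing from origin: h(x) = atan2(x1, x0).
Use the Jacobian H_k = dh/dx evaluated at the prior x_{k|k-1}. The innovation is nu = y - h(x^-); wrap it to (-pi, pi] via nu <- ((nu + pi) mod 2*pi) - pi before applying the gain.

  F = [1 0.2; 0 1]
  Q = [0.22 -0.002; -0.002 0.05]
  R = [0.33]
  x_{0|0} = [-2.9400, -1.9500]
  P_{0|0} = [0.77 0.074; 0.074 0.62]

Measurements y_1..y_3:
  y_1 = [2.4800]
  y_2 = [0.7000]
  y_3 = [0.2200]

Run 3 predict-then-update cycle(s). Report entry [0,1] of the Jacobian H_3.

H_jac[0,1] = -0.2239

step 1: x^-=[-3.3300, -1.9500]  P^-=[1.0444 0.1960; 0.1960 0.6700]  H_jac=[0.1309 -0.2236]  S=[0.3699]  K=[0.2512; -0.3356]  nu=[-1.1913]  x^+=[-3.6293, -1.5502]  P^+=[1.0211 0.2272; 0.2272 0.6283]
step 2: x^-=[-3.9393, -1.5502]  P^-=[1.3571 0.3509; 0.3509 0.6783]  H_jac=[0.0865 -0.2198]  S=[0.3596]  K=[0.1120; -0.3303]  nu=[-2.8165]  x^+=[-4.2547, -0.6200]  P^+=[1.3526 0.3642; 0.3642 0.6391]
step 3: x^-=[-4.3787, -0.6200]  P^-=[1.7438 0.4900; 0.4900 0.6891]  H_jac=[0.0317 -0.2239]  S=[0.3593]  K=[-0.1514; -0.3861]  nu=[-3.0622]  x^+=[-3.9149, 0.5625]  P^+=[1.7355 0.4690; 0.4690 0.6355]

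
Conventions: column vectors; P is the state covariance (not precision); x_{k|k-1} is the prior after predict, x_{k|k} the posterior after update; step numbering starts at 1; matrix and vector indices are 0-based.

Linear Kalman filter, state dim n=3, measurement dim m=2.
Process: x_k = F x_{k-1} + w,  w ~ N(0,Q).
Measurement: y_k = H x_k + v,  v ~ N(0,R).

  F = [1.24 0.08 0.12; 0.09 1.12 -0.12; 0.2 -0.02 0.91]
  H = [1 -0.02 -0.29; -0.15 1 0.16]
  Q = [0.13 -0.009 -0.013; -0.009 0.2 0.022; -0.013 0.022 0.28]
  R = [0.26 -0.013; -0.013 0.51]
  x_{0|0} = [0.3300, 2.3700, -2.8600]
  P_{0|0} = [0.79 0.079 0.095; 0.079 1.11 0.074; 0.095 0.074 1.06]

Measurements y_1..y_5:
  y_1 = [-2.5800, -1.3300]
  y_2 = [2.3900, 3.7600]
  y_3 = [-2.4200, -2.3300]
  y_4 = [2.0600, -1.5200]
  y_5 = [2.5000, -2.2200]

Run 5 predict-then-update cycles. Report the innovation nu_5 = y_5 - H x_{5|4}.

innov = [1.9223, -1.3847]

step 1: x^-=[0.2556, 3.0273, -2.5840]  P^-=[1.4124 0.2698 0.4109; 0.2698 1.6080 -0.0057; 0.4109 -0.0057 1.2211]  S=[1.5266 0.0422; 0.0422 2.0786]  K=[0.8425 0.0424; 0.1360 0.7510; 0.0356 0.0609]  nu=[-3.5244, -3.9055]  x^+=[-2.8791, -0.3848, -2.9471]  P^+=[0.3222 0.0018 0.3575; 0.0018 0.3990 -0.1096; 0.3575 -0.1096 1.2113]
step 2: x^-=[-3.9545, -0.3364, -3.2500]  P^-=[0.7501 -0.0153 0.6028; -0.0153 0.7427 -0.2043; 0.6028 -0.2043 1.4302]  S=[0.7793 -0.0395; -0.0395 1.2164]  K=[0.7385 -0.0018; 0.0671 0.5877; 0.2442 -0.0462]  nu=[5.3953, 4.0233]  x^+=[0.0228, 2.3904, -2.1181]  P^+=[0.3250 -0.0355 0.4608; -0.0355 0.3221 -0.1785; 0.4608 -0.1785 1.3802]
step 3: x^-=[-0.0347, 2.9335, -1.9708]  P^-=[0.7783 -0.0992 0.7366; -0.0992 0.6574 -0.2936; 0.7366 -0.2936 1.6106]  S=[0.7473 -0.0811; -0.0811 1.1266]  K=[0.7547 -0.0327; 0.0241 0.5568; 0.3572 -0.1042]  nu=[-2.8982, -4.9534]  x^+=[-2.0598, 0.1058, -2.4895]  P^+=[0.3474 -0.0582 0.5240; -0.0582 0.3099 -0.2187; 0.5240 -0.2187 1.4970]
step 4: x^-=[-2.8445, 0.2319, -2.6796]  P^-=[0.8279 -0.1449 0.8251; -0.1449 0.6489 -0.3482; 0.8251 -0.3482 1.7328]  S=[0.7571 -0.1059; -0.1059 1.1143]  K=[0.7744 -0.0494; 0.0021 0.5520; 0.4163 -0.1352]  nu=[4.1320, -1.7498]  x^+=[0.4418, -0.7255, -0.7228]  P^+=[0.3631 -0.0705 0.5603; -0.0705 0.3096 -0.2414; 0.5603 -0.2414 1.5693]
step 5: x^-=[0.4031, -0.6860, -0.5549]  P^-=[0.8609 -0.1691 0.8772; -0.1691 0.6524 -0.3796; 0.8772 -0.3796 1.8075]  S=[0.7668 -0.1189; -0.1189 1.1152]  K=[0.7865 -0.0578; -0.0084 0.5524; 0.4468 -0.1514]  nu=[1.9223, -1.3847]  x^+=[1.9949, -1.4671, 0.5137]  P^+=[0.3721 -0.0768 0.5808; -0.0768 0.3110 -0.2540; 0.5808 -0.2540 1.6128]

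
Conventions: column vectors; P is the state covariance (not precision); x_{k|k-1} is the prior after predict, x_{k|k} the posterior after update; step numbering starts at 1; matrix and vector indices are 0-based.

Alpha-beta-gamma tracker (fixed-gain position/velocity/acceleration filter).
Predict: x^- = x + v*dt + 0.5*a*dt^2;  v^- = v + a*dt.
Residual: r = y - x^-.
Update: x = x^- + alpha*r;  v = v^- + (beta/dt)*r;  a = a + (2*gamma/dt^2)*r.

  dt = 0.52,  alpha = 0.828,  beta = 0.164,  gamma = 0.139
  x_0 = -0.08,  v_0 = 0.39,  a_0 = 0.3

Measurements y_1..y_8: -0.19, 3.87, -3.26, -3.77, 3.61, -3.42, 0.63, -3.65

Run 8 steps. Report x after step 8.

step 1: x_pred=0.1634  r=-0.3534  x^+=-0.1292  v^+=0.4346  a^+=-0.0633
step 2: x_pred=0.0882  r=3.7818  x^+=3.2195  v^+=1.5944  a^+=3.8248
step 3: x_pred=4.5657  r=-7.8257  x^+=-1.9140  v^+=1.1152  a^+=-4.2209
step 4: x_pred=-1.9048  r=-1.8652  x^+=-3.4492  v^+=-1.6680  a^+=-6.1385
step 5: x_pred=-5.1464  r=8.7564  x^+=2.1039  v^+=-2.0983  a^+=2.8640
step 6: x_pred=1.4000  r=-4.8200  x^+=-2.5910  v^+=-2.1292  a^+=-2.0914
step 7: x_pred=-3.9809  r=4.6109  x^+=-0.1631  v^+=-1.7625  a^+=2.6491
step 8: x_pred=-0.7214  r=-2.9286  x^+=-3.1463  v^+=-1.3086  a^+=-0.3618

x_post = -3.1463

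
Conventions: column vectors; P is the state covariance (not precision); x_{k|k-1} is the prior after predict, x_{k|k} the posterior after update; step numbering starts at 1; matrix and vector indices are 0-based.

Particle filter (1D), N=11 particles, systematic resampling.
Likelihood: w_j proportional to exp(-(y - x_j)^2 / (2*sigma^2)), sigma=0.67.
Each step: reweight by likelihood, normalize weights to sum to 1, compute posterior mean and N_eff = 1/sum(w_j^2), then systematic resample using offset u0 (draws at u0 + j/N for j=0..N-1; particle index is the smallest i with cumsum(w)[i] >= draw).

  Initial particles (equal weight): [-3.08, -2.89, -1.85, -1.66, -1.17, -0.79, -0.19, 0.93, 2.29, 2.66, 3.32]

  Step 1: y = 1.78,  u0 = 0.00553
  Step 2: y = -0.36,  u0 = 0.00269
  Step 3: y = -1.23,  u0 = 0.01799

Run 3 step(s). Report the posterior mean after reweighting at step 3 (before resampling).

step 1: w=[0.0000, 0.0000, 0.0000, 0.0000, 0.0000, 0.0004, 0.0078, 0.2626, 0.4395, 0.2478, 0.0418]  mean=2.0471  Neff=3.0734  idx=[6, 7, 7, 8, 8, 8, 8, 8, 9, 9, 9]
step 2: w=[0.7543, 0.1220, 0.1220, 0.0003, 0.0003, 0.0003, 0.0003, 0.0003, 0.0000, 0.0000, 0.0000]  mean=0.0875  Neff=1.6703  idx=[0, 0, 0, 0, 0, 0, 0, 0, 0, 1, 2]
step 3: w=[0.1107, 0.1107, 0.1107, 0.1107, 0.1107, 0.1107, 0.1107, 0.1107, 0.1107, 0.0020, 0.0020]  mean=-0.1854  Neff=9.0733  idx=[0, 0, 1, 2, 3, 4, 5, 5, 6, 7, 8]

post_mean = -0.1854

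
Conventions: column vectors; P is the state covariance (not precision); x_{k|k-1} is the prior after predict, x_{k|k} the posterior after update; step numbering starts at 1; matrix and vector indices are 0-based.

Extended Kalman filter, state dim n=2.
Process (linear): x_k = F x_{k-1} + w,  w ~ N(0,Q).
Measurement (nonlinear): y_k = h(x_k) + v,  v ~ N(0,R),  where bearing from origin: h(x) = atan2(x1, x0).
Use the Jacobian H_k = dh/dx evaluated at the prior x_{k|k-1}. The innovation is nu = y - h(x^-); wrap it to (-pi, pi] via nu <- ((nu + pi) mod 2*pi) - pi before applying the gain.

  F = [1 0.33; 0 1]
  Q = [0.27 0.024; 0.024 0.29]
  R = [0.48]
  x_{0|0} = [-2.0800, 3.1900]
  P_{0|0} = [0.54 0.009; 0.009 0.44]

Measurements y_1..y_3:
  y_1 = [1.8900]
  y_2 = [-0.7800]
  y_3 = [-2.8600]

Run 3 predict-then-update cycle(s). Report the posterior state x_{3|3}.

step 1: x^-=[-1.0273, 3.1900]  P^-=[0.8639 0.1782; 0.1782 0.7300]  H_jac=[-0.2840 -0.0915]  S=[0.5651]  K=[-0.4631; -0.2077]  nu=[0.0077]  x^+=[-1.0308, 3.1884]  P^+=[0.7427 0.1238; 0.1238 0.7056]
step 2: x^-=[0.0213, 3.1884]  P^-=[1.1713 0.3807; 0.3807 0.9956]  H_jac=[-0.3136 0.0021]  S=[0.5947]  K=[-0.6163; -0.1972]  nu=[-2.3441]  x^+=[1.4661, 3.6508]  P^+=[0.9454 0.3084; 0.3084 0.9725]
step 3: x^-=[2.6708, 3.6508]  P^-=[1.5248 0.6533; 0.6533 1.2625]  H_jac=[-0.1784 0.1305]  S=[0.5196]  K=[-0.3595; 0.0928]  nu=[2.4840]  x^+=[1.7779, 3.8813]  P^+=[1.4577 0.6706; 0.6706 1.2580]

x_post = [1.7779, 3.8813]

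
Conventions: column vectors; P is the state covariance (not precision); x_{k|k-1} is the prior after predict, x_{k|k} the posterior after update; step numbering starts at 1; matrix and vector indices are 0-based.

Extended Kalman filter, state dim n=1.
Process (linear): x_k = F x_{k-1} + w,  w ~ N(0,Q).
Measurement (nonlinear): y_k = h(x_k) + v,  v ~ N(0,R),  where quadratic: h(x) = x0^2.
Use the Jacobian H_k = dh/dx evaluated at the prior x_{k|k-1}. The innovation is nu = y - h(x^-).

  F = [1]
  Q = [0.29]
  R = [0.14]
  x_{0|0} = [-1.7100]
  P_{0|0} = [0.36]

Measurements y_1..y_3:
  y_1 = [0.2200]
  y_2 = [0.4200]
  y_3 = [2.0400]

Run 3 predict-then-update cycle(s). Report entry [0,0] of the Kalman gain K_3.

step 1: x^-=[-1.7100]  P^-=[0.6500]  H_jac=[-3.4200]  S=[7.7427]  K=[-0.2871]  nu=[-2.7041]  x^+=[-0.9336]  P^+=[0.0118]
step 2: x^-=[-0.9336]  P^-=[0.3018]  H_jac=[-1.8672]  S=[1.1921]  K=[-0.4727]  nu=[-0.4517]  x^+=[-0.7201]  P^+=[0.0354]
step 3: x^-=[-0.7201]  P^-=[0.3254]  H_jac=[-1.4403]  S=[0.8151]  K=[-0.5751]  nu=[1.5214]  x^+=[-1.5950]  P^+=[0.0559]

K[0,0] = -0.5751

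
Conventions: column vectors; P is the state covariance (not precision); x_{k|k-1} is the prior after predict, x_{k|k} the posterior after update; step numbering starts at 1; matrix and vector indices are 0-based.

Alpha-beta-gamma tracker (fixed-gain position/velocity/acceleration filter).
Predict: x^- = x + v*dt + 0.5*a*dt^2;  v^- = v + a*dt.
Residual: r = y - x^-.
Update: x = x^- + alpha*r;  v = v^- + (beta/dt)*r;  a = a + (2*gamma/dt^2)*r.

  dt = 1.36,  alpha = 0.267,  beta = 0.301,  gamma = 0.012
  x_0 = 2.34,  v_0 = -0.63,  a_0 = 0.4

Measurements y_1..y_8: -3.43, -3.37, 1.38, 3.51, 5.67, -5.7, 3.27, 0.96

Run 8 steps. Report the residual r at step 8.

step 1: x_pred=1.8531  r=-5.2831  x^+=0.4425  v^+=-1.2553  a^+=0.3314
step 2: x_pred=-0.9581  r=-2.4119  x^+=-1.6021  v^+=-1.3383  a^+=0.3002
step 3: x_pred=-3.1446  r=4.5246  x^+=-1.9366  v^+=0.0713  a^+=0.3589
step 4: x_pred=-1.5077  r=5.0177  x^+=-0.1680  v^+=1.6699  a^+=0.4240
step 5: x_pred=2.4952  r=3.1748  x^+=3.3428  v^+=2.9492  a^+=0.4652
step 6: x_pred=7.7839  r=-13.4839  x^+=4.1837  v^+=0.5975  a^+=0.2902
step 7: x_pred=5.2646  r=-1.9946  x^+=4.7321  v^+=0.5507  a^+=0.2643
step 8: x_pred=5.7255  r=-4.7655  x^+=4.4531  v^+=-0.1445  a^+=0.2025

resid = -4.7655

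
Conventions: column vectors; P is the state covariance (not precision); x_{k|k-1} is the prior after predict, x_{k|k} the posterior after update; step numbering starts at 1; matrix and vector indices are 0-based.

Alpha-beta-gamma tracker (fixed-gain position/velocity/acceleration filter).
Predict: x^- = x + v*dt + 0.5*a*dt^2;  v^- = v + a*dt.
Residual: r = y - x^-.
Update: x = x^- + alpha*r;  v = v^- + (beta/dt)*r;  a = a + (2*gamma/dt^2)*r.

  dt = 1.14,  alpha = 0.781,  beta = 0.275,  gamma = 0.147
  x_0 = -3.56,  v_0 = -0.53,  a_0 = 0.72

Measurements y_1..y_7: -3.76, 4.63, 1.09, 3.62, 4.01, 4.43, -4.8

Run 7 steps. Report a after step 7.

a_post = -4.0335

step 1: x_pred=-3.6963  r=-0.0637  x^+=-3.7461  v^+=0.2754  a^+=0.7056
step 2: x_pred=-2.9736  r=7.6036  x^+=2.9648  v^+=2.9140  a^+=2.4257
step 3: x_pred=7.8630  r=-6.7730  x^+=2.5733  v^+=4.0455  a^+=0.8935
step 4: x_pred=7.7657  r=-4.1457  x^+=4.5279  v^+=4.0640  a^+=-0.0444
step 5: x_pred=9.1320  r=-5.1220  x^+=5.1317  v^+=2.7778  a^+=-1.2031
step 6: x_pred=7.5167  r=-3.0867  x^+=5.1060  v^+=0.6617  a^+=-1.9014
step 7: x_pred=4.6248  r=-9.4248  x^+=-2.7360  v^+=-3.7794  a^+=-4.0335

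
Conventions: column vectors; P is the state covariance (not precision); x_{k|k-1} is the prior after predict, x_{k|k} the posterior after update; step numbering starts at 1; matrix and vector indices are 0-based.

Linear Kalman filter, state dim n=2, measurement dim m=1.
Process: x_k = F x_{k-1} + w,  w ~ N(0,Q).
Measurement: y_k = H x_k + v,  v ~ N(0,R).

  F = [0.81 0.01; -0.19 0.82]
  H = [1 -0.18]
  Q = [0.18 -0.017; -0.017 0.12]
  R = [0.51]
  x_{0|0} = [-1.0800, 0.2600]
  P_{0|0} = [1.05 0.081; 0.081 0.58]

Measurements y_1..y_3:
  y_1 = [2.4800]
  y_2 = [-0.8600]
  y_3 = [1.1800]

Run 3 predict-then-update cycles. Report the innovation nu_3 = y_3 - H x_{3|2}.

innov = [1.0169]

step 1: x^-=[-0.8722, 0.4184]  P^-=[0.8703 -0.1202; -0.1202 0.5227]  S=[1.4405]  K=[0.6192; -0.1487]  nu=[3.4275]  x^+=[1.2500, -0.0914]  P^+=[0.3180 0.0125; 0.0125 0.4908]
step 2: x^-=[1.0116, -0.3125]  P^-=[0.3889 -0.0537; -0.0537 0.4576]  S=[0.9330]  K=[0.4272; -0.1458]  nu=[-1.9279]  x^+=[0.1881, -0.0314]  P^+=[0.2187 0.0044; 0.0044 0.4378]
step 3: x^-=[0.1520, -0.0615]  P^-=[0.3236 -0.0441; -0.0441 0.4209]  S=[0.8631]  K=[0.3841; -0.1389]  nu=[1.0169]  x^+=[0.5426, -0.2027]  P^+=[0.1962 0.0019; 0.0019 0.4042]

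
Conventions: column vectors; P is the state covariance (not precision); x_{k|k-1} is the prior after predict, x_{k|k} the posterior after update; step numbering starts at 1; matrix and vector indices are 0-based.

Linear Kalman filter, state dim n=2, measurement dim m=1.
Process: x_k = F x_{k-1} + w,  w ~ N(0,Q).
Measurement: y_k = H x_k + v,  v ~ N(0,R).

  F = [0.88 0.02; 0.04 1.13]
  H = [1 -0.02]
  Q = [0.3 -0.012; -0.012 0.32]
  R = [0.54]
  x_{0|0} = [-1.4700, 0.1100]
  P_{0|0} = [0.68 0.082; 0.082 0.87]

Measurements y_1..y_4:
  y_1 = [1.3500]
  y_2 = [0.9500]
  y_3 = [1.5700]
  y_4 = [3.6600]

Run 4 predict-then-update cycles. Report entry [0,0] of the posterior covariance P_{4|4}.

step 1: x^-=[-1.2914, 0.0655]  P^-=[0.8298 0.1132; 0.1132 1.4394]  S=[1.3659]  K=[0.6059; 0.0618]  nu=[2.6427]  x^+=[0.3098, 0.2288]  P^+=[0.3284 0.0621; 0.0621 1.4342]
step 2: x^-=[0.2772, 0.2710]  P^-=[0.5571 0.0937; 0.0937 2.1574]  S=[1.0942]  K=[0.5074; 0.0462]  nu=[0.6782]  x^+=[0.6213, 0.3023]  P^+=[0.2754 0.0681; 0.0681 2.1551]
step 3: x^-=[0.5528, 0.3665]  P^-=[0.5165 0.1141; 0.1141 3.0785]  S=[1.0532]  K=[0.4883; 0.0499]  nu=[1.0245]  x^+=[1.0530, 0.4176]  P^+=[0.2654 0.0885; 0.0885 3.0758]
step 4: x^-=[0.9350, 0.5140]  P^-=[0.5099 0.1549; 0.1549 4.2559]  S=[1.0454]  K=[0.4848; 0.0668]  nu=[2.7353]  x^+=[2.2610, 0.6966]  P^+=[0.2642 0.1211; 0.1211 4.2513]

P_post[0,0] = 0.2642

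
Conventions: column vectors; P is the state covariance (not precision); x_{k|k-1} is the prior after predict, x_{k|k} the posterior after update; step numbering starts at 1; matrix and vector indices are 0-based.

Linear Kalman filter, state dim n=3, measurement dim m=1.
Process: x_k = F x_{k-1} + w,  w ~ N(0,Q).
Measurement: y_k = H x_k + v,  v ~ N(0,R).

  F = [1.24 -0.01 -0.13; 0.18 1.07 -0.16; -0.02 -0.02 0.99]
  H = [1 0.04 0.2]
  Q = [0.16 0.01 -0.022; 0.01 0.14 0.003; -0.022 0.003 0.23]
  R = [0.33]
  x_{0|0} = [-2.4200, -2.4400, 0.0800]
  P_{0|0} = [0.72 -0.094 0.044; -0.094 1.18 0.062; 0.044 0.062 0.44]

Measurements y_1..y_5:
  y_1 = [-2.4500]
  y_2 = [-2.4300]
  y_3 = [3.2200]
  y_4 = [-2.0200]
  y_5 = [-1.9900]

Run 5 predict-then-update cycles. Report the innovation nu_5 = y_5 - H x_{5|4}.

innov = [-1.0428]

step 1: x^-=[-2.9868, -3.0592, 0.1764]  P^-=[1.2629 0.0244 -0.0403; 0.0244 1.4656 -0.0183; -0.0403 -0.0183 0.6577]  S=[1.6071]  K=[0.7814; 0.0494; 0.0563]  nu=[0.6239]  x^+=[-2.4993, -3.0284, 0.2116]  P^+=[0.2816 -0.0376 -0.1110; -0.0376 1.4617 -0.0228; -0.1110 -0.0228 0.6526]
step 2: x^-=[-3.0963, -3.7241, 0.3200]  P^-=[0.6408 0.0487 -0.2482; 0.0487 1.8390 -0.1761; -0.2482 -0.1761 0.8756]  S=[0.9106]  K=[0.6514; 0.0956; -0.0880]  nu=[0.7513]  x^+=[-2.6070, -3.6523, 0.2539]  P^+=[0.2545 -0.0080 -0.1960; -0.0080 1.8307 -0.1684; -0.1960 -0.1684 0.8686]
step 3: x^-=[-3.2291, -4.4178, 0.3766]  P^-=[0.6291 0.1213 -0.3794; 0.1213 2.3323 -0.3890; -0.3794 -0.3890 1.0965]  S=[0.8584]  K=[0.6501; 0.1594; -0.2047]  nu=[6.5505]  x^+=[1.0295, -3.3738, -0.9641]  P^+=[0.2663 0.0324 -0.2652; 0.0324 2.3105 -0.3610; -0.2652 -0.3610 1.0606]
step 4: x^-=[1.4356, -3.2704, -0.9075]  P^-=[0.6714 0.2181 -0.4891; 0.2181 2.9725 -0.6479; -0.4891 -0.6479 1.2953]  S=[0.8694]  K=[0.6697; 0.2386; -0.2944]  nu=[-3.1433]  x^+=[-0.6696, -4.0204, 0.0177]  P^+=[0.2814 0.0792 -0.3177; 0.0792 2.9230 -0.5868; -0.3177 -0.5868 1.2200]
step 5: x^-=[-0.7924, -4.4252, 0.1114]  P^-=[0.7125 0.3230 -0.5739; 0.3230 3.7766 -0.9369; -0.5739 -0.9369 1.4629]  S=[0.8884]  K=[0.6874; 0.3227; -0.3588]  nu=[-1.0428]  x^+=[-1.5093, -4.7618, 0.4856]  P^+=[0.2927 0.1259 -0.3548; 0.1259 3.6841 -0.8340; -0.3548 -0.8340 1.3485]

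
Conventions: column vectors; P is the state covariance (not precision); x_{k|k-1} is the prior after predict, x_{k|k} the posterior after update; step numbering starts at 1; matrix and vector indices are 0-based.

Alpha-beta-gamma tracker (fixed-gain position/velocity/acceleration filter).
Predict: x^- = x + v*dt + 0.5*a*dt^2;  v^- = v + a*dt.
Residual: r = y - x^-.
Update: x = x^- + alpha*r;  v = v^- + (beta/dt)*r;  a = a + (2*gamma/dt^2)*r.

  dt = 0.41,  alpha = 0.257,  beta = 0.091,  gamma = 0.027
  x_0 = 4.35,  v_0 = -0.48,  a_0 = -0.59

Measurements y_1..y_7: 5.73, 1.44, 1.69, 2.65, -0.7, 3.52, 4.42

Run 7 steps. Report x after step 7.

x_post = 0.4699

step 1: x_pred=4.1036  r=1.6264  x^+=4.5216  v^+=-0.3609  a^+=-0.0675
step 2: x_pred=4.3679  r=-2.9279  x^+=3.6155  v^+=-1.0385  a^+=-1.0081
step 3: x_pred=3.1050  r=-1.4150  x^+=2.7413  v^+=-1.7658  a^+=-1.4626
step 4: x_pred=1.8944  r=0.7556  x^+=2.0886  v^+=-2.1978  a^+=-1.2199
step 5: x_pred=1.0849  r=-1.7849  x^+=0.6262  v^+=-3.0941  a^+=-1.7933
step 6: x_pred=-0.7931  r=4.3131  x^+=0.3154  v^+=-2.8721  a^+=-0.4078
step 7: x_pred=-0.8965  r=5.3165  x^+=0.4699  v^+=-1.8593  a^+=1.3001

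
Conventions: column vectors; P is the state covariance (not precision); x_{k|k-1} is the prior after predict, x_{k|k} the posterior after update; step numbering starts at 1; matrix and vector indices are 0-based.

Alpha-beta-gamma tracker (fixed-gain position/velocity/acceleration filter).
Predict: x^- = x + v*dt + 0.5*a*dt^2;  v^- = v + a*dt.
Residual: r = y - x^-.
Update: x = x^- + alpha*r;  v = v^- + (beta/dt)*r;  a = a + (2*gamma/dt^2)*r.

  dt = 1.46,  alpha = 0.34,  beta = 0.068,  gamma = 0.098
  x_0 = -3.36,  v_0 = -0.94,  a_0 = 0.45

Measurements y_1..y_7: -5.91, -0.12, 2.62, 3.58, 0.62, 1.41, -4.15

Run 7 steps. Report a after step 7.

step 1: x_pred=-4.2528  r=-1.6572  x^+=-4.8162  v^+=-0.3602  a^+=0.2976
step 2: x_pred=-5.0249  r=4.9049  x^+=-3.3572  v^+=0.3028  a^+=0.7486
step 3: x_pred=-2.1173  r=4.7373  x^+=-0.5066  v^+=1.6164  a^+=1.1842
step 4: x_pred=3.1155  r=0.4645  x^+=3.2734  v^+=3.3670  a^+=1.2269
step 5: x_pred=9.4969  r=-8.8769  x^+=6.4788  v^+=4.7449  a^+=0.4107
step 6: x_pred=13.8440  r=-12.4340  x^+=9.6165  v^+=4.7654  a^+=-0.7326
step 7: x_pred=15.7931  r=-19.9431  x^+=9.0124  v^+=2.7669  a^+=-2.5664

a_post = -2.5664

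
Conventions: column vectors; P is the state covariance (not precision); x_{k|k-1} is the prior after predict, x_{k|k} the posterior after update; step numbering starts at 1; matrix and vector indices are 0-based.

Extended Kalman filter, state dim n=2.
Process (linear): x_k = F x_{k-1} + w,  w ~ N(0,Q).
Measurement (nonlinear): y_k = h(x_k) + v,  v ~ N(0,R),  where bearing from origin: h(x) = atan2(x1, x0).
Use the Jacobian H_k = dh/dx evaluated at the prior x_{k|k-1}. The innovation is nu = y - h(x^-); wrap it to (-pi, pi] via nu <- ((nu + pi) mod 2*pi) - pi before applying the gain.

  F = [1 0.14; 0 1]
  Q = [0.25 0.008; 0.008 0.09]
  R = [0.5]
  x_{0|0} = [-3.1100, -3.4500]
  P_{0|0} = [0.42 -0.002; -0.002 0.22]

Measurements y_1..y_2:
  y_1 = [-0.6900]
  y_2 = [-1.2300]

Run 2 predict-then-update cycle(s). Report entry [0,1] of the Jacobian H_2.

step 1: x^-=[-3.5930, -3.4500]  P^-=[0.6738 0.0368; 0.0368 0.3100]  H_jac=[0.1390 -0.1448]  S=[0.5180]  K=[0.1706; -0.0768]  nu=[1.6865]  x^+=[-3.3054, -3.5795]  P^+=[0.6587 0.0436; 0.0436 0.3069]
step 2: x^-=[-3.8065, -3.5795]  P^-=[0.9269 0.0946; 0.0946 0.3969]  H_jac=[0.1311 -0.1394]  S=[0.5202]  K=[0.2083; -0.0826]  nu=[1.1569]  x^+=[-3.5655, -3.6750]  P^+=[0.9043 0.1035; 0.1035 0.3934]

H_jac[0,1] = -0.1394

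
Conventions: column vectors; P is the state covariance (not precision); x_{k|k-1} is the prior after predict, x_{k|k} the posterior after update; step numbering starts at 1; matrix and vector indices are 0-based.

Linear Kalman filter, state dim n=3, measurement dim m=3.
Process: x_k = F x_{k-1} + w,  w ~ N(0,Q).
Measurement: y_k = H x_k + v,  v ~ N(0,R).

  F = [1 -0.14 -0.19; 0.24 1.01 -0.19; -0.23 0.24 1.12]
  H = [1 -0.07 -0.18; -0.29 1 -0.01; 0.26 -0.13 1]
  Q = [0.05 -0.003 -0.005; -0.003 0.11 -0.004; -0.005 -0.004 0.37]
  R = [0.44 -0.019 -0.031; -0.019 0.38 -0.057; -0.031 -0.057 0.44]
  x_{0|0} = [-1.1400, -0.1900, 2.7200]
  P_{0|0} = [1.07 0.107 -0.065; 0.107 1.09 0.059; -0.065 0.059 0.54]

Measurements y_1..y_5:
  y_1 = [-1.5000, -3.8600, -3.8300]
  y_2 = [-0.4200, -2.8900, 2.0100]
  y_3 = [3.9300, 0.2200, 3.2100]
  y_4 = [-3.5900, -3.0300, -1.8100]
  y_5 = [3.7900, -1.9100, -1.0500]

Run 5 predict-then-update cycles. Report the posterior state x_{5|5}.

step 1: x^-=[-1.6302, -0.9823, 3.2630]  P^-=[1.1587 0.2292 -0.4611; 0.2292 1.3382 0.1113; -0.4611 0.1113 1.2202]  S=[1.7815 -0.2521 -0.4158; -0.2521 1.6779 -0.0160; -0.4158 -0.0160 1.4769]  K=[0.7115 0.0467 0.0725; 0.1901 0.7864 0.0599; -0.2125 0.1133 0.6766]  nu=[0.6488, -3.3178, -6.7968]  x^+=[-1.8158, -3.8753, -1.8492]  P^+=[0.3052 0.0880 -0.0607; 0.0880 0.3172 -0.0060; -0.0607 -0.0060 0.3128]
step 2: x^-=[-0.9219, -3.9986, -2.5835]  P^-=[0.3708 0.1379 -0.1979; 0.1379 0.5130 -0.0514; -0.1979 -0.0514 0.8152]  S=[0.8904 -0.0195 -0.2834; -0.0195 0.8442 -0.1123; -0.2834 -0.1123 1.1900]  K=[0.4504 0.0502 0.0116; 0.1431 0.5667 0.0185; -0.1874 0.0743 0.6098]  nu=[-0.2430, 0.8154, 4.3134]  x^+=[-0.9404, -3.4916, 0.1528]  P^+=[0.1918 0.0650 -0.0532; 0.0650 0.2302 -0.0156; -0.0532 -0.0156 0.2817]
step 3: x^-=[-0.4806, -3.7813, -0.4506]  P^-=[0.2577 0.0992 -0.1578; 0.0992 0.4084 -0.0636; -0.1578 -0.0636 0.7586]  S=[0.7656 -0.0150 -0.2590; -0.0150 0.7530 -0.1251; -0.2590 -0.1251 1.1507]  K=[0.3642 0.0412 -0.0037; 0.1181 0.5079 0.0028; -0.1751 0.0621 0.5981]  nu=[4.0648, 3.8574, 3.2940]  x^+=[1.1467, -1.3332, 1.0474]  P^+=[0.1546 0.0533 -0.0485; 0.0533 0.2059 -0.0185; -0.0485 -0.0185 0.2753]
step 4: x^-=[1.1344, -1.2703, 0.5894]  P^-=[0.2211 0.0815 -0.1443; 0.0815 0.3762 -0.0657; -0.1443 -0.0657 0.7445]  S=[0.7259 -0.0193 -0.2506; -0.0193 0.7281 -0.1294; -0.2506 -0.1294 1.1424]  K=[0.3302 0.0329 -0.0091; 0.1039 0.4872 -0.0039; -0.1698 0.0583 0.5957]  nu=[-4.7072, -1.4248, -2.8594]  x^+=[-0.4411, -2.4423, -0.3980]  P^+=[0.1399 0.0469 -0.0464; 0.0469 0.1968 -0.0193; -0.0464 -0.0193 0.2736]
step 5: x^-=[-0.0235, -2.4970, -0.9304]  P^-=[0.2071 0.0725 -0.1393; 0.0725 0.3630 -0.0659; -0.1393 -0.0659 0.7403]  S=[0.7112 -0.0232 -0.2476; -0.0232 0.7190 -0.1308; -0.2476 -0.1308 1.1402]  K=[0.3162 0.0274 -0.0114; 0.0961 0.4784 -0.0069; -0.1677 0.0572 0.5951]  nu=[3.4713, 0.5709, -0.4380]  x^+=[1.0948, -1.8872, -1.7407]  P^+=[0.1338 0.0434 -0.0455; 0.0434 0.1928 -0.0195; -0.0455 -0.0195 0.2731]

x_post = [1.0948, -1.8872, -1.7407]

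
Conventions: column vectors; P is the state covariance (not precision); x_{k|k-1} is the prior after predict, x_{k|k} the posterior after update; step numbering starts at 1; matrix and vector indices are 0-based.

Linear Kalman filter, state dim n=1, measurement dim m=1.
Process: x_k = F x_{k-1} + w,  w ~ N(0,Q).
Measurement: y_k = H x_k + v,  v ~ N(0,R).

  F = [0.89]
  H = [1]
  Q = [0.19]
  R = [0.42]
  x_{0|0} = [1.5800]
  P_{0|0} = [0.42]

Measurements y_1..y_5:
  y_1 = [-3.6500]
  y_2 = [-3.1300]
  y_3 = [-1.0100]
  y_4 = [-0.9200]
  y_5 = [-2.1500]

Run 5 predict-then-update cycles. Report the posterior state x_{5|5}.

step 1: x^-=[1.4062]  P^-=[0.5227]  S=[0.9427]  K=[0.5545]  nu=[-5.0562]  x^+=[-1.3973]  P^+=[0.2329]
step 2: x^-=[-1.2436]  P^-=[0.3745]  S=[0.7945]  K=[0.4713]  nu=[-1.8864]  x^+=[-2.1327]  P^+=[0.1980]
step 3: x^-=[-1.8981]  P^-=[0.3468]  S=[0.7668]  K=[0.4523]  nu=[0.8881]  x^+=[-1.4964]  P^+=[0.1900]
step 4: x^-=[-1.3318]  P^-=[0.3405]  S=[0.7605]  K=[0.4477]  nu=[0.4118]  x^+=[-1.1475]  P^+=[0.1880]
step 5: x^-=[-1.0212]  P^-=[0.3389]  S=[0.7589]  K=[0.4466]  nu=[-1.1288]  x^+=[-1.5253]  P^+=[0.1876]

x_post = [-1.5253]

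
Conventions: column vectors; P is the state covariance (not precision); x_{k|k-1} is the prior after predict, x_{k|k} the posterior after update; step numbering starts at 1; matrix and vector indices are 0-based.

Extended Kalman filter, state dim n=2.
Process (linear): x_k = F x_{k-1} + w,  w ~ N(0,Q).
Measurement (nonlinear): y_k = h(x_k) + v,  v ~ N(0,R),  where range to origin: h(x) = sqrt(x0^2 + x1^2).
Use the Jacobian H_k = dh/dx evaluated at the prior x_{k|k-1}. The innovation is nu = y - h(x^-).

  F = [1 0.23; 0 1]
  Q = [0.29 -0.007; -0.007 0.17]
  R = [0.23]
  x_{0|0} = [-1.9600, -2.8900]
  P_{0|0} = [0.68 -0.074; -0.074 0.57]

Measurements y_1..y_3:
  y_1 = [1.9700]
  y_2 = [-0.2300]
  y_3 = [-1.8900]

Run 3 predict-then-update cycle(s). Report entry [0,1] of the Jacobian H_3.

H_jac[0,1] = -0.7966

step 1: x^-=[-2.6247, -2.8900]  P^-=[0.9661 0.0501; 0.0501 0.7400]  H_jac=[-0.6723 -0.7403]  S=[1.1221]  K=[-0.6119; -0.5182]  nu=[-1.9340]  x^+=[-1.4413, -1.8878]  P^+=[0.5460 -0.3057; -0.3057 0.4387]
step 2: x^-=[-1.8754, -1.8878]  P^-=[0.7185 -0.2118; -0.2118 0.6087]  H_jac=[-0.7048 -0.7094]  S=[0.6814]  K=[-0.5226; -0.4146]  nu=[-2.8910]  x^+=[-0.3645, -0.6892]  P^+=[0.5324 -0.3595; -0.3595 0.4915]
step 3: x^-=[-0.5230, -0.6892]  P^-=[0.6830 -0.2534; -0.2534 0.6615]  H_jac=[-0.6045 -0.7966]  S=[0.6553]  K=[-0.3220; -0.5704]  nu=[-2.7552]  x^+=[0.3642, 0.8823]  P^+=[0.6151 -0.3738; -0.3738 0.4483]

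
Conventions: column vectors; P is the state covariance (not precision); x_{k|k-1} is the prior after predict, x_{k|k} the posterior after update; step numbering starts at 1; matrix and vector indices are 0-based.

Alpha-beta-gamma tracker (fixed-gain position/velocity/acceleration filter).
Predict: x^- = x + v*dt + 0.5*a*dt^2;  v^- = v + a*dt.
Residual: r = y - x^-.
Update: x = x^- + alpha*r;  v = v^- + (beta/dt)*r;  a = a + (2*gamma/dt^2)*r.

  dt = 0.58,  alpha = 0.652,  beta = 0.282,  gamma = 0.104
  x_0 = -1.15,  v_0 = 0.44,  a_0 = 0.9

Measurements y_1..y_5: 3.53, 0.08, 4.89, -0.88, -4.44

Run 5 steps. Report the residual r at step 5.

resid = -6.5695

step 1: x_pred=-0.7434  r=4.2734  x^+=2.0428  v^+=3.0398  a^+=3.5423
step 2: x_pred=4.4017  r=-4.3217  x^+=1.5840  v^+=2.9930  a^+=0.8701
step 3: x_pred=3.4663  r=1.4237  x^+=4.3945  v^+=4.1899  a^+=1.7504
step 4: x_pred=7.1191  r=-7.9991  x^+=1.9037  v^+=1.3160  a^+=-3.1955
step 5: x_pred=2.1295  r=-6.5695  x^+=-2.1538  v^+=-3.7316  a^+=-7.2575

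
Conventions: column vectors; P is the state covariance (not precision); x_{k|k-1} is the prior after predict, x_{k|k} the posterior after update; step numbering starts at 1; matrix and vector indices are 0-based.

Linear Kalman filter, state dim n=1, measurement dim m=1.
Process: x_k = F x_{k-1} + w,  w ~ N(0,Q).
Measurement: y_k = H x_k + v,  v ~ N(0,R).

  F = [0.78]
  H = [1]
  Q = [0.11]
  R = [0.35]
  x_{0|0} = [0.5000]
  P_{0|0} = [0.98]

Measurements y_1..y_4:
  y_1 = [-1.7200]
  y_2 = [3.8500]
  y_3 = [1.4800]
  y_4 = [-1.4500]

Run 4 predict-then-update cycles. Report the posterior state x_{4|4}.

step 1: x^-=[0.3900]  P^-=[0.7062]  S=[1.0562]  K=[0.6686]  nu=[-2.1100]  x^+=[-1.0208]  P^+=[0.2340]
step 2: x^-=[-0.7962]  P^-=[0.2524]  S=[0.6024]  K=[0.4190]  nu=[4.6462]  x^+=[1.1504]  P^+=[0.1466]
step 3: x^-=[0.8973]  P^-=[0.1992]  S=[0.5492]  K=[0.3627]  nu=[0.5827]  x^+=[1.1087]  P^+=[0.1270]
step 4: x^-=[0.8648]  P^-=[0.1872]  S=[0.5372]  K=[0.3485]  nu=[-2.3148]  x^+=[0.0580]  P^+=[0.1220]

x_post = [0.0580]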